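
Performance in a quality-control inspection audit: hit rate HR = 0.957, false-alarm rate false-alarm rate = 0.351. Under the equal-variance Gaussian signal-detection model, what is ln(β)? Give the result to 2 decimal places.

ln β = -1.40

z(H) = z(0.957) = 1.717
z(FA) = z(0.351) = -0.383
ln β = −½·[z(H)² − z(FA)²] = −0.5 × (2.948 − 0.147) = -1.4005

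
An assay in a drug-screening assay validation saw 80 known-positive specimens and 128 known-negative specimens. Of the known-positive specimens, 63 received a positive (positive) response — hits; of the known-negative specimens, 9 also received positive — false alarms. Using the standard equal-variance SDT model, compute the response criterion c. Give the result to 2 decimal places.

c = 0.34

H = 63/80 = 0.7875
FA = 9/128 = 0.0703
z(H) = z(0.7875) = 0.798
z(FA) = z(0.0703) = -1.474
c = −½·[z(H) + z(FA)] = −0.5 × (0.798 + (-1.474)) = 0.338
c > 0: the assay has a conservative response bias.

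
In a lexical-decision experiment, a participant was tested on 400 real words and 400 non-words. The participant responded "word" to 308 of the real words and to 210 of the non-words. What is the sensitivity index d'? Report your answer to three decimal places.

d' = 0.676

H = 308/400 = 0.7700
FA = 210/400 = 0.5250
z(0.7700) = 0.7388, z(0.5250) = 0.0627
d' = z(H) − z(FA) = 0.7388 − 0.0627 = 0.6761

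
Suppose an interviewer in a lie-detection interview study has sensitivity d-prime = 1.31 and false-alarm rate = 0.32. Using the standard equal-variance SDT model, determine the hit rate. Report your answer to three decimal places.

hit rate = 0.800

z(false-alarm rate) = z(0.32) = -0.4677
z(H) = z(FA) + d' = -0.4677 + 1.31 = 0.8423
hit rate = Φ(0.8423) = 0.8002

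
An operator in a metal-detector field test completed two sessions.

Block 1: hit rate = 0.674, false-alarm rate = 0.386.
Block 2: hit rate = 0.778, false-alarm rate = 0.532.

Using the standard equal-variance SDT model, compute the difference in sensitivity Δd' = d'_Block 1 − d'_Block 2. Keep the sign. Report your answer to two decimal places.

Block 1: z(0.674) = 0.451, z(0.386) = -0.290, d' = 0.741
Block 2: z(0.778) = 0.765, z(0.532) = 0.080, d' = 0.685
Δd' = d'_Block 1 − d'_Block 2 = 0.741 − 0.685 = 0.056
Block 1 has the higher sensitivity.

Δd' = 0.06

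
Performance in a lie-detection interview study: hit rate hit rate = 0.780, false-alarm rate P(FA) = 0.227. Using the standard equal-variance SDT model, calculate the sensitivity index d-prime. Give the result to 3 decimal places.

Φ⁻¹(H) = 0.7722
Φ⁻¹(FA) = -0.7488
d' = z(H) − z(FA) = 0.7722 − (-0.7488) = 1.5210

d-prime = 1.521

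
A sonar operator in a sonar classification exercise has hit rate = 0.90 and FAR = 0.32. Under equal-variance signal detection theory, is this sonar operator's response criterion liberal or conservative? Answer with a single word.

z(H) = 1.282, z(FA) = -0.468
c = −½·(z(H) + z(FA)) = -0.407
c < 0 → liberal criterion (biased toward responding “yes”).

liberal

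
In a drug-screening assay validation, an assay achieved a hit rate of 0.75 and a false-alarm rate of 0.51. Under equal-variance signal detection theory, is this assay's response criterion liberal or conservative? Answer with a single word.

liberal

z(H) = 0.674, z(FA) = 0.025
c = −½·(z(H) + z(FA)) = -0.3495
c < 0 → liberal criterion (biased toward responding “yes”).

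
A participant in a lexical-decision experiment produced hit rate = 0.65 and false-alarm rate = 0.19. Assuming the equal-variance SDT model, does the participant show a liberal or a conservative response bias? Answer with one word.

z(H) = 0.385, z(FA) = -0.878
c = −½·(z(H) + z(FA)) = 0.2465
c > 0 → conservative criterion (biased toward responding “no”).

conservative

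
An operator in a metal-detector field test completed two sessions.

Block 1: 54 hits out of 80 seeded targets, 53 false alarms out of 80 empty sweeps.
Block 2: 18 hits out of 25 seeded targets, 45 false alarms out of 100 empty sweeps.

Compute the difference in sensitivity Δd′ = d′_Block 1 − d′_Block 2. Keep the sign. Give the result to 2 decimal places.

Δd′ = -0.67

Block 1: z(0.6750) = 0.454, z(0.6625) = 0.419, d' = 0.035
Block 2: z(0.7200) = 0.583, z(0.4500) = -0.126, d' = 0.709
Δd' = d'_Block 1 − d'_Block 2 = 0.035 − 0.709 = -0.674
Block 2 has the higher sensitivity.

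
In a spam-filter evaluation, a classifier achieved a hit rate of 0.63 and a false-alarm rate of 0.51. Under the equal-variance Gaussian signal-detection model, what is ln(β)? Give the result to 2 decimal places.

z(0.63) = 0.332, z(0.51) = 0.025
ln β = −½·[z(H)² − z(FA)²] = −0.5 × (0.110 − 0.001) = -0.0545

ln β = -0.05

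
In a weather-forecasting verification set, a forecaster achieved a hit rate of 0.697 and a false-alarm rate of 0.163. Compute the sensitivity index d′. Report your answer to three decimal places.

z(H) = 0.5158
z(FA) = -0.9822
d' = z(H) − z(FA) = 0.5158 − (-0.9822) = 1.4980

d′ = 1.498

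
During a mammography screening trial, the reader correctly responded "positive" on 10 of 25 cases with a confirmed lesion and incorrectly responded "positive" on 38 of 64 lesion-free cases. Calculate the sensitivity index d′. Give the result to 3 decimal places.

d′ = -0.491

H = 10/25 = 0.4000
FA = 38/64 = 0.5938
z(H) = -0.2533
z(FA) = 0.2373
d' = z(H) − z(FA) = -0.2533 − 0.2373 = -0.4906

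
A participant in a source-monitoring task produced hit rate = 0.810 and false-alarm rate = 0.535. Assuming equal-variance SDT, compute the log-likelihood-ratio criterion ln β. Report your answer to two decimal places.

Φ⁻¹(0.810) = 0.878, Φ⁻¹(0.535) = 0.088
ln β = −½·[z(H)² − z(FA)²] = −0.5 × (0.771 − 0.008) = -0.3815

ln β = -0.38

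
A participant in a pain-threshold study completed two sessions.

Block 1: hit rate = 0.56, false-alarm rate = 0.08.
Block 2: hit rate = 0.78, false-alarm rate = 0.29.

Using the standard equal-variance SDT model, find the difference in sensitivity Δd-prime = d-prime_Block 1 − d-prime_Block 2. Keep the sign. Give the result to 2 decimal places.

Block 1: z(0.56) = 0.151, z(0.08) = -1.405, d' = 1.556
Block 2: z(0.78) = 0.772, z(0.29) = -0.553, d' = 1.325
Δd' = d'_Block 1 − d'_Block 2 = 1.556 − 1.325 = 0.231
Block 1 has the higher sensitivity.

Δd-prime = 0.23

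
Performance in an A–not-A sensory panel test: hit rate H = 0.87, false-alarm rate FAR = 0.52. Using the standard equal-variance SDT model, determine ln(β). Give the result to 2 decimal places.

ln β = -0.63

Φ⁻¹(0.87) = 1.126, Φ⁻¹(0.52) = 0.050
ln β = −½·[z(H)² − z(FA)²] = −0.5 × (1.268 − 0.003) = -0.6325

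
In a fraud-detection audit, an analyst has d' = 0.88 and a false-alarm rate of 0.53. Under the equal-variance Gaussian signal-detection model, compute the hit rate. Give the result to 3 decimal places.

hit rate = 0.830

z(false-alarm rate) = z(0.53) = 0.0753
z(H) = z(FA) + d' = 0.0753 + 0.88 = 0.9553
hit rate = Φ(0.9553) = 0.8303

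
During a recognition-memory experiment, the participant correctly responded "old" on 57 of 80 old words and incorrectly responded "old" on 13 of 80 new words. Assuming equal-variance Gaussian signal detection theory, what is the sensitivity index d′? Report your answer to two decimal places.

d′ = 1.54

H = 57/80 = 0.7125
FA = 13/80 = 0.1625
z(H) = z(0.7125) = 0.5607
z(FA) = z(0.1625) = -0.9842
d' = z(H) − z(FA) = 0.5607 − (-0.9842) = 1.5449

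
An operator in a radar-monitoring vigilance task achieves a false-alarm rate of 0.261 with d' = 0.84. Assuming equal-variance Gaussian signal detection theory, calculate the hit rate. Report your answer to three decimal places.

z(false-alarm rate) = z(0.261) = -0.6403
z(H) = z(FA) + d' = -0.6403 + 0.84 = 0.1997
hit rate = Φ(0.1997) = 0.5791

hit rate = 0.579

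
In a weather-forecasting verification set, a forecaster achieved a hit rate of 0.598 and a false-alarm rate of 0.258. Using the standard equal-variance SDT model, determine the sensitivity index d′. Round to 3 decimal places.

Φ⁻¹(H) = Φ⁻¹(0.598) = 0.2482
Φ⁻¹(FA) = Φ⁻¹(0.258) = -0.6495
d' = z(H) − z(FA) = 0.2482 − (-0.6495) = 0.8977

d′ = 0.898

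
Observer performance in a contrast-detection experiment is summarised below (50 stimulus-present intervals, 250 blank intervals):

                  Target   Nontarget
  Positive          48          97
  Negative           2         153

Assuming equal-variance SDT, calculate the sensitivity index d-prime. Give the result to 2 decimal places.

H = 48/50 = 0.9600
FA = 97/250 = 0.3880
z(H) = z(0.9600) = 1.751
z(FA) = z(0.3880) = -0.285
d' = z(H) − z(FA) = 1.751 − (-0.285) = 2.036

d-prime = 2.04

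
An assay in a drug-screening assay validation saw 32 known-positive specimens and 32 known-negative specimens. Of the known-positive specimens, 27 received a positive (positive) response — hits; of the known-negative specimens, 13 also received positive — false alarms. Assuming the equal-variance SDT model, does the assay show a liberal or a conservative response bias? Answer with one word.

z(H) = 1.010, z(FA) = -0.237
c = −½·(z(H) + z(FA)) = -0.3865
c < 0 → liberal criterion (biased toward responding “yes”).

liberal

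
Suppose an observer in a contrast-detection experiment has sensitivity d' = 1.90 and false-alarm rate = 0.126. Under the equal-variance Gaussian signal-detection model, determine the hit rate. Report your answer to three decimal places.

hit rate = 0.775

z(false-alarm rate) = z(0.126) = -1.1455
z(H) = z(FA) + d' = -1.1455 + 1.90 = 0.7545
hit rate = Φ(0.7545) = 0.7747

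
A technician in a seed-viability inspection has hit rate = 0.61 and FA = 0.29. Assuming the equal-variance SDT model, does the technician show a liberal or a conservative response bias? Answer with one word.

z(H) = 0.279, z(FA) = -0.553
c = −½·(z(H) + z(FA)) = 0.137
c > 0 → conservative criterion (biased toward responding “no”).

conservative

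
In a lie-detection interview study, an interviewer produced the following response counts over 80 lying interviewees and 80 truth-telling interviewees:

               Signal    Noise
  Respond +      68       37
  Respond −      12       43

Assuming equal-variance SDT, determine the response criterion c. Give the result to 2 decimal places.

H = 68/80 = 0.8500
FA = 37/80 = 0.4625
z(0.8500) = 1.0364, z(0.4625) = -0.0941
c = −½·[z(H) + z(FA)] = −0.5 × (1.0364 + (-0.0941)) = -0.47115
c < 0: the interviewer has a liberal response bias.

c = -0.47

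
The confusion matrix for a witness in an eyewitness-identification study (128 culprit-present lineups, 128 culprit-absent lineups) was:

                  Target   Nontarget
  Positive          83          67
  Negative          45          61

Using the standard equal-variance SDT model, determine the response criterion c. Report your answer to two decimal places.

c = -0.22

H = 83/128 = 0.6484
FA = 67/128 = 0.5234
z(0.6484) = 0.3810, z(0.5234) = 0.0587
c = −½·[z(H) + z(FA)] = −0.5 × (0.3810 + 0.0587) = -0.21985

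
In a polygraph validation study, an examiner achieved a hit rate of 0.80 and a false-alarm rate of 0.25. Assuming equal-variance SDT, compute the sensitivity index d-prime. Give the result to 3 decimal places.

Φ⁻¹(H) = Φ⁻¹(0.80) = 0.8416
Φ⁻¹(FA) = Φ⁻¹(0.25) = -0.6745
d' = z(H) − z(FA) = 0.8416 − (-0.6745) = 1.5161

d-prime = 1.516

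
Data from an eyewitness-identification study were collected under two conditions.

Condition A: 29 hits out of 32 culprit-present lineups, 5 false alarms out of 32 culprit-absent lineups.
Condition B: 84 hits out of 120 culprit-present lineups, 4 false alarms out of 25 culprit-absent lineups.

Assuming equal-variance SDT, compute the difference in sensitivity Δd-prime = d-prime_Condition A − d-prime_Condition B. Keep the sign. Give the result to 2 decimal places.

Condition A: z(0.9062) = 1.318, z(0.1562) = -1.010, d' = 2.328
Condition B: z(0.7000) = 0.524, z(0.1600) = -0.994, d' = 1.518
Δd' = d'_Condition A − d'_Condition B = 2.328 − 1.518 = 0.810
Condition A has the higher sensitivity.

Δd-prime = 0.81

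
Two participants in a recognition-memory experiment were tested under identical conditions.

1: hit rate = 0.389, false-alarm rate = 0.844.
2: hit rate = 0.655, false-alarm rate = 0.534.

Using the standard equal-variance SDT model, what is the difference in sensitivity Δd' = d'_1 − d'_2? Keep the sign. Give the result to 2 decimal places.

1: z(0.389) = -0.282, z(0.844) = 1.011, d' = -1.293
2: z(0.655) = 0.399, z(0.534) = 0.085, d' = 0.314
Δd' = d'_1 − d'_2 = -1.293 − 0.314 = -1.607
2 has the higher sensitivity.

Δd' = -1.61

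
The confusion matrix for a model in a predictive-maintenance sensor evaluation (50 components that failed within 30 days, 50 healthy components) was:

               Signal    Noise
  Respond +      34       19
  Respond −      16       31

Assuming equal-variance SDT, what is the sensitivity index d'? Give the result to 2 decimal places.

H = 34/50 = 0.6800
FA = 19/50 = 0.3800
Φ⁻¹(0.6800) = 0.468, Φ⁻¹(0.3800) = -0.305
d' = z(H) − z(FA) = 0.468 − (-0.305) = 0.773

d' = 0.77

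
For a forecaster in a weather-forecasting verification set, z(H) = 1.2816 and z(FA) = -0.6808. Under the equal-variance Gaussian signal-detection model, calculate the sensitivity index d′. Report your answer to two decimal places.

d' = z(H) − z(FA) = 1.2816 − (-0.6808) = 1.9624

d′ = 1.96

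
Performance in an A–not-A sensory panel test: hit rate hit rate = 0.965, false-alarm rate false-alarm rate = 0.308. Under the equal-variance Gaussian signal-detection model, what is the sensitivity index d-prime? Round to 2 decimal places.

d-prime = 2.31

z(0.965) = 1.812, z(0.308) = -0.502
d' = z(H) − z(FA) = 1.812 − (-0.502) = 2.314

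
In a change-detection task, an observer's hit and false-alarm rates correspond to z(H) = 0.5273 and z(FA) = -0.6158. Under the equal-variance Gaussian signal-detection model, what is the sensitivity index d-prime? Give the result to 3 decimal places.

d' = z(H) − z(FA) = 0.5273 − (-0.6158) = 1.1431

d-prime = 1.143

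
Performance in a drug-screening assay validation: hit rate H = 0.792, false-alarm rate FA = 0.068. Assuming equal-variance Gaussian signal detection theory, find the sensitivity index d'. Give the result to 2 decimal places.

Φ⁻¹(H) = Φ⁻¹(0.792) = 0.813
Φ⁻¹(FA) = Φ⁻¹(0.068) = -1.491
d' = z(H) − z(FA) = 0.813 − (-1.491) = 2.304

d' = 2.30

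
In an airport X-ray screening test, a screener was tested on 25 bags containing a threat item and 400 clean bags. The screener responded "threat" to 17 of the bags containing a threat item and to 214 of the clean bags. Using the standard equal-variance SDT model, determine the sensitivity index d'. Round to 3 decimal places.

H = 17/25 = 0.6800
FA = 214/400 = 0.5350
z(0.6800) = 0.4677, z(0.5350) = 0.0878
d' = z(H) − z(FA) = 0.4677 − 0.0878 = 0.3799

d' = 0.380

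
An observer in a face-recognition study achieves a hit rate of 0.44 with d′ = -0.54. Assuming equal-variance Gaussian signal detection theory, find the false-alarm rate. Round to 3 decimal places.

false-alarm rate = 0.651

z(hit rate) = z(0.44) = -0.1510
z(FA) = z(H) − d' = -0.1510 − (-0.54) = 0.3890
false-alarm rate = Φ(0.3890) = 0.6514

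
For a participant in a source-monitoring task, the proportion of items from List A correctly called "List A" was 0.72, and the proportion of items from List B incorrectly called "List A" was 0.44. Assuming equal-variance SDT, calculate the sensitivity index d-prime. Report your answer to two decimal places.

d-prime = 0.73

Φ⁻¹(0.72) = 0.5828, Φ⁻¹(0.44) = -0.1510
d' = z(H) − z(FA) = 0.5828 − (-0.1510) = 0.7338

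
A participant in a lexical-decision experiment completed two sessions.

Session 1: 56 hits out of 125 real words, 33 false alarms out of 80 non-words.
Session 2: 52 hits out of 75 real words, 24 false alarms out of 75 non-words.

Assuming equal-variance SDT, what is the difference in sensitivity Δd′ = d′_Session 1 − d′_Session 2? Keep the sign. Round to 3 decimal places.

Δd′ = -0.883

Session 1: z(0.4480) = -0.1307, z(0.4125) = -0.2211, d' = 0.0904
Session 2: z(0.6933) = 0.5052, z(0.3200) = -0.4677, d' = 0.9729
Δd' = d'_Session 1 − d'_Session 2 = 0.0904 − 0.9729 = -0.8825
Session 2 has the higher sensitivity.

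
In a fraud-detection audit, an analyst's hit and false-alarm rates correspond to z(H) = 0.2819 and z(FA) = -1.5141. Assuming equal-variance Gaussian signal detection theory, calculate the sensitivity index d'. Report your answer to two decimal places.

d' = z(H) − z(FA) = 0.2819 − (-1.5141) = 1.7960

d' = 1.80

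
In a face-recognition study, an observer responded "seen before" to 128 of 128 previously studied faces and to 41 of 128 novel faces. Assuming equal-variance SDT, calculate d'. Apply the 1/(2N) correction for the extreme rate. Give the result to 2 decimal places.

The hit rate is 128/128 = 1, so apply the 1/(2N) correction: H → 1 − 1/(2·128) = 0.99609.
z(H) = z(0.99609) = 2.660
z(FA) = z(0.32031) = -0.467
d' = 2.660 − (-0.467) = 3.127

d' = 3.13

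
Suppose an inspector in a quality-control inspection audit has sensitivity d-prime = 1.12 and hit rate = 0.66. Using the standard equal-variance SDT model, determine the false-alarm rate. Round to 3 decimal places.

false-alarm rate = 0.240

z(hit rate) = z(0.66) = 0.4125
z(FA) = z(H) − d' = 0.4125 − 1.12 = -0.7075
false-alarm rate = Φ(-0.7075) = 0.2396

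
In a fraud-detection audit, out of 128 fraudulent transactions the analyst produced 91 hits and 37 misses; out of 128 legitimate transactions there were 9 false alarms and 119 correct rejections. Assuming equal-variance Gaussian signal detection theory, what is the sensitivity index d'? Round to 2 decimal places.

H = 91/128 = 0.7109
FA = 9/128 = 0.0703
z(H) = z(0.7109) = 0.556
z(FA) = z(0.0703) = -1.474
d' = z(H) − z(FA) = 0.556 − (-1.474) = 2.030

d' = 2.03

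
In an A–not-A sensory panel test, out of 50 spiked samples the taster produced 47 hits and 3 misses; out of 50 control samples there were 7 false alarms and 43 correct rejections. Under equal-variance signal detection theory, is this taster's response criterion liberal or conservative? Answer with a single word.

liberal

z(H) = 1.555, z(FA) = -1.080
c = −½·(z(H) + z(FA)) = -0.2375
c < 0 → liberal criterion (biased toward responding “yes”).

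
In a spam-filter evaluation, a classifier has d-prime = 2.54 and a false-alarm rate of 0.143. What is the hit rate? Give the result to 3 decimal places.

hit rate = 0.930

z(false-alarm rate) = z(0.143) = -1.0669
z(H) = z(FA) + d' = -1.0669 + 2.54 = 1.4731
hit rate = Φ(1.4731) = 0.9296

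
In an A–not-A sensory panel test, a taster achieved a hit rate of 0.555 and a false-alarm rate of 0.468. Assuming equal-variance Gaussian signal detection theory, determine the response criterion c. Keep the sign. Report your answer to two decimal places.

c = -0.03

Φ⁻¹(H) = 0.1383
Φ⁻¹(FA) = -0.0803
c = −½·[z(H) + z(FA)] = −0.5 × (0.1383 + (-0.0803)) = -0.0290
c < 0: the taster has a liberal response bias.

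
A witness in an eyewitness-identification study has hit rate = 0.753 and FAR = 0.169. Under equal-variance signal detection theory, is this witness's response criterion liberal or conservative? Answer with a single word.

z(H) = 0.684, z(FA) = -0.958
c = −½·(z(H) + z(FA)) = 0.137
c > 0 → conservative criterion (biased toward responding “no”).

conservative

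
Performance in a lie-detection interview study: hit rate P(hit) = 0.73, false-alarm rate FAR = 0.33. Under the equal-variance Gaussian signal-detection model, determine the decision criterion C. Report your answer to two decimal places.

C = -0.09

z(H) = z(0.73) = 0.613
z(FA) = z(0.33) = -0.440
c = −½·[z(H) + z(FA)] = −0.5 × (0.613 + (-0.440)) = -0.0865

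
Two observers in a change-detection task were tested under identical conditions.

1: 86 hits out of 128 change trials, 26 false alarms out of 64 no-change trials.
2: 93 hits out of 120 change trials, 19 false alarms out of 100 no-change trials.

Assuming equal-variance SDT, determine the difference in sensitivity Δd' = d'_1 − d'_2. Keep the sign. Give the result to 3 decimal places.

Δd' = -0.951

1: z(0.6719) = 0.4452, z(0.4062) = -0.2373, d' = 0.6825
2: z(0.7750) = 0.7554, z(0.1900) = -0.8779, d' = 1.6333
Δd' = d'_1 − d'_2 = 0.6825 − 1.6333 = -0.9508
2 has the higher sensitivity.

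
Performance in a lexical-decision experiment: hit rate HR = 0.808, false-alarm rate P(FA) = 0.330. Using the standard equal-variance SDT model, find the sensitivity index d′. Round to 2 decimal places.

z(H) = 0.8705
z(FA) = -0.4399
d' = z(H) − z(FA) = 0.8705 − (-0.4399) = 1.3104

d′ = 1.31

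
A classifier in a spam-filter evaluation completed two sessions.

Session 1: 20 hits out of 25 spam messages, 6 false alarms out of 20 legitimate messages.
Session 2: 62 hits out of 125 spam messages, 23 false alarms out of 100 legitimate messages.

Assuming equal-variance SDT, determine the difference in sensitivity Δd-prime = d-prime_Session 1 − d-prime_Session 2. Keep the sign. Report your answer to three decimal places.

Δd-prime = 0.637

Session 1: z(0.8000) = 0.8416, z(0.3000) = -0.5244, d' = 1.3660
Session 2: z(0.4960) = -0.0100, z(0.2300) = -0.7388, d' = 0.7288
Δd' = d'_Session 1 − d'_Session 2 = 1.3660 − 0.7288 = 0.6372
Session 1 has the higher sensitivity.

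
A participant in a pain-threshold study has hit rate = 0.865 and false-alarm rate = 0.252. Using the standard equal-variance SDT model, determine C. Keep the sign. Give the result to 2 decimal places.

z(H) = z(0.865) = 1.103
z(FA) = z(0.252) = -0.668
c = −½·[z(H) + z(FA)] = −0.5 × (1.103 + (-0.668)) = -0.2175
c < 0: the participant has a liberal response bias.

C = -0.22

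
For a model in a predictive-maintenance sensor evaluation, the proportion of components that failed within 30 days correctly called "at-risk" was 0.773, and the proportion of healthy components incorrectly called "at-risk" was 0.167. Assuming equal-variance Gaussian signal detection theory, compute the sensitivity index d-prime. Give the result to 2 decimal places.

z(H) = 0.7488
z(FA) = -0.9661
d' = z(H) − z(FA) = 0.7488 − (-0.9661) = 1.7149

d-prime = 1.71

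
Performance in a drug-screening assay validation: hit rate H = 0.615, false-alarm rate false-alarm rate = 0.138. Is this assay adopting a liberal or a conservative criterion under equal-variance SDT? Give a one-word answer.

z(H) = 0.292, z(FA) = -1.089
c = −½·(z(H) + z(FA)) = 0.3985
c > 0 → conservative criterion (biased toward responding “no”).

conservative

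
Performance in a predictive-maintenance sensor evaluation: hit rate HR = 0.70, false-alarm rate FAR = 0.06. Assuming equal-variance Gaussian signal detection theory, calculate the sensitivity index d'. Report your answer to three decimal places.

d' = 2.079

z(0.70) = 0.5244, z(0.06) = -1.5548
d' = z(H) − z(FA) = 0.5244 − (-1.5548) = 2.0792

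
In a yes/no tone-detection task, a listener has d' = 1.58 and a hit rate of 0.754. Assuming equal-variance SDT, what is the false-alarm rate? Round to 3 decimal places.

z(hit rate) = z(0.754) = 0.6871
z(FA) = z(H) − d' = 0.6871 − 1.58 = -0.8929
false-alarm rate = Φ(-0.8929) = 0.1860

false-alarm rate = 0.186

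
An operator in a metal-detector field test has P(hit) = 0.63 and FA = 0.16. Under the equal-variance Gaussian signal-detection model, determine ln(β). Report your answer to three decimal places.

ln β = 0.439

z(0.63) = 0.3319, z(0.16) = -0.9945
ln β = −½·[z(H)² − z(FA)²] = −0.5 × (0.1102 − 0.9890) = 0.4394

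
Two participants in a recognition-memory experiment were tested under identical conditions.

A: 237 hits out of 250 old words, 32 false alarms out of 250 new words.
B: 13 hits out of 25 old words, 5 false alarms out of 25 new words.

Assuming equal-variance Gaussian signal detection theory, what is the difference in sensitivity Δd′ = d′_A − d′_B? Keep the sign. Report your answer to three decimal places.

Δd′ = 1.870

A: z(0.9480) = 1.6258, z(0.1280) = -1.1359, d' = 2.7617
B: z(0.5200) = 0.0502, z(0.2000) = -0.8416, d' = 0.8918
Δd' = d'_A − d'_B = 2.7617 − 0.8918 = 1.8699
A has the higher sensitivity.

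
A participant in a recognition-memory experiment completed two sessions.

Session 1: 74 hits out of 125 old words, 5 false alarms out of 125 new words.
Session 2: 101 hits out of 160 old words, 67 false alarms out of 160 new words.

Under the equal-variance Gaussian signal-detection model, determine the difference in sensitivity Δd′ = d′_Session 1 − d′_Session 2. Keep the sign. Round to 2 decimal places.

Δd′ = 1.44

Session 1: z(0.5920) = 0.233, z(0.0400) = -1.751, d' = 1.984
Session 2: z(0.6312) = 0.335, z(0.4188) = -0.205, d' = 0.540
Δd' = d'_Session 1 − d'_Session 2 = 1.984 − 0.540 = 1.444
Session 1 has the higher sensitivity.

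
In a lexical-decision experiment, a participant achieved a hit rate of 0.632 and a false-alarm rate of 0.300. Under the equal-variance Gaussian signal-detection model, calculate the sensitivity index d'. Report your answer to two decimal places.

Φ⁻¹(H) = Φ⁻¹(0.632) = 0.3372
Φ⁻¹(FA) = Φ⁻¹(0.300) = -0.5244
d' = z(H) − z(FA) = 0.3372 − (-0.5244) = 0.8616

d' = 0.86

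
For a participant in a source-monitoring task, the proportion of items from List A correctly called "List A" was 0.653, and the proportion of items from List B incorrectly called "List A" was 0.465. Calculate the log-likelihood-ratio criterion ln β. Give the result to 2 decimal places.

ln β = -0.07

z(H) = 0.393
z(FA) = -0.088
ln β = −½·[z(H)² − z(FA)²] = −0.5 × (0.154 − 0.008) = -0.073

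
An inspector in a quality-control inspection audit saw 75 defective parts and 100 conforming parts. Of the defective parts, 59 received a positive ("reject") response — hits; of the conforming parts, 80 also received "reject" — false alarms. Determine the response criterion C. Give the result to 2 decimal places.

H = 59/75 = 0.7867
FA = 80/100 = 0.8000
z(H) = z(0.7867) = 0.7950
z(FA) = z(0.8000) = 0.8416
c = −½·[z(H) + z(FA)] = −0.5 × (0.7950 + 0.8416) = -0.8183

C = -0.82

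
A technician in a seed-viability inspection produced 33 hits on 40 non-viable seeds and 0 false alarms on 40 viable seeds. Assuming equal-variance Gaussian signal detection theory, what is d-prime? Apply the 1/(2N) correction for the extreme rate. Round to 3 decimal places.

d-prime = 3.176

The false-alarm rate is 0/40 = 0, so apply the 1/(2N) correction: FA → 1/(2·40) = 0.01250.
z(H) = z(0.82500) = 0.9346
z(FA) = z(0.01250) = -2.2414
d' = 0.9346 − (-2.2414) = 3.1760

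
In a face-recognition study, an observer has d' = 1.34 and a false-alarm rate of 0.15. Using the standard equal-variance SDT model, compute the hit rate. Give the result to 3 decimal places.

z(false-alarm rate) = z(0.15) = -1.0364
z(H) = z(FA) + d' = -1.0364 + 1.34 = 0.3036
hit rate = Φ(0.3036) = 0.6193

hit rate = 0.619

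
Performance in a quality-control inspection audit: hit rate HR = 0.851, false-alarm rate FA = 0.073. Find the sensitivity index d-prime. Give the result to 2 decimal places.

d-prime = 2.49

z(0.851) = 1.0407, z(0.073) = -1.4538
d' = z(H) − z(FA) = 1.0407 − (-1.4538) = 2.4945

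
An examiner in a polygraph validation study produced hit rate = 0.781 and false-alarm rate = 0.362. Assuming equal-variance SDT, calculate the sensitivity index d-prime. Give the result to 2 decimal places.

d-prime = 1.13

z(H) = z(0.781) = 0.7756
z(FA) = z(0.362) = -0.3531
d' = z(H) − z(FA) = 0.7756 − (-0.3531) = 1.1287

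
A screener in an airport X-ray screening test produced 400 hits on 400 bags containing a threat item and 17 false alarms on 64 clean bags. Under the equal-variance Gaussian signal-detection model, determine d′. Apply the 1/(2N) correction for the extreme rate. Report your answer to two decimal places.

d′ = 3.65

The hit rate is 400/400 = 1, so apply the 1/(2N) correction: H → 1 − 1/(2·400) = 0.99875.
z(H) = z(0.99875) = 3.023
z(FA) = z(0.26562) = -0.626
d' = 3.023 − (-0.626) = 3.649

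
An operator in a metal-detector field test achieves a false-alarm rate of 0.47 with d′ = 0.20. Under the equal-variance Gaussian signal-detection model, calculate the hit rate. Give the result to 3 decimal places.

hit rate = 0.550

z(false-alarm rate) = z(0.47) = -0.0753
z(H) = z(FA) + d' = -0.0753 + 0.20 = 0.1247
hit rate = Φ(0.1247) = 0.5496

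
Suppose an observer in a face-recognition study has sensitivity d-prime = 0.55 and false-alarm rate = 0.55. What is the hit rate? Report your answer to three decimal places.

z(false-alarm rate) = z(0.55) = 0.1257
z(H) = z(FA) + d' = 0.1257 + 0.55 = 0.6757
hit rate = Φ(0.6757) = 0.7504

hit rate = 0.750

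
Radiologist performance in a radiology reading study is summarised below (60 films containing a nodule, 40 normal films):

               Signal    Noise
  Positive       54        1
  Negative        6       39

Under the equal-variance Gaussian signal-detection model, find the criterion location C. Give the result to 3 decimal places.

H = 54/60 = 0.9000
FA = 1/40 = 0.0250
z(H) = z(0.9000) = 1.2816
z(FA) = z(0.0250) = -1.9600
c = −½·[z(H) + z(FA)] = −0.5 × (1.2816 + (-1.9600)) = 0.3392

C = 0.339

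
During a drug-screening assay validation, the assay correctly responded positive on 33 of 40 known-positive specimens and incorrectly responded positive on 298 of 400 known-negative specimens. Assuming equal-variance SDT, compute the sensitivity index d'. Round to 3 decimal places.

d' = 0.276

H = 33/40 = 0.8250
FA = 298/400 = 0.7450
z(H) = z(0.8250) = 0.9346
z(FA) = z(0.7450) = 0.6588
d' = z(H) − z(FA) = 0.9346 − 0.6588 = 0.2758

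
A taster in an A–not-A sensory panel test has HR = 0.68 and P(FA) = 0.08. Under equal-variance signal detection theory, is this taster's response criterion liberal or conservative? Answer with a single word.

conservative

z(H) = 0.468, z(FA) = -1.405
c = −½·(z(H) + z(FA)) = 0.4685
c > 0 → conservative criterion (biased toward responding “no”).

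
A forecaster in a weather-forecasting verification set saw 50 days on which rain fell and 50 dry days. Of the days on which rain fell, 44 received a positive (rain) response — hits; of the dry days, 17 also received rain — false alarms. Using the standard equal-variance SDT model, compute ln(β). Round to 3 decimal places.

ln β = -0.605

H = 44/50 = 0.8800
FA = 17/50 = 0.3400
z(H) = 1.1750
z(FA) = -0.4125
ln β = −½·[z(H)² − z(FA)²] = −0.5 × (1.3806 − 0.1702) = -0.6052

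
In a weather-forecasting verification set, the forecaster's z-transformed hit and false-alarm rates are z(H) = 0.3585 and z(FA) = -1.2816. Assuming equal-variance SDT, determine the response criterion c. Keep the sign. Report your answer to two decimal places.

c = −½·[z(H) + z(FA)] = −½·(0.3585 + (-1.2816)) = 0.46155
c > 0: the forecaster has a conservative response bias.

c = 0.46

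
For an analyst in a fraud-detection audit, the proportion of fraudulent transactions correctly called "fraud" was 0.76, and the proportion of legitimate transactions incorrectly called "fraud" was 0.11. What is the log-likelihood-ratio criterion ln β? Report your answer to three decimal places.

ln β = 0.503

z(H) = 0.7063
z(FA) = -1.2265
ln β = −½·[z(H)² − z(FA)²] = −0.5 × (0.4989 − 1.5043) = 0.5027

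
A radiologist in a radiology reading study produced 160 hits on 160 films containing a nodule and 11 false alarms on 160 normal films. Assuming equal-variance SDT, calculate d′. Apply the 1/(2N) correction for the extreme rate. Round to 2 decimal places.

The hit rate is 160/160 = 1, so apply the 1/(2N) correction: H → 1 − 1/(2·160) = 0.99687.
z(H) = z(0.99687) = 2.734
z(FA) = z(0.06875) = -1.485
d' = 2.734 − (-1.485) = 4.219

d′ = 4.22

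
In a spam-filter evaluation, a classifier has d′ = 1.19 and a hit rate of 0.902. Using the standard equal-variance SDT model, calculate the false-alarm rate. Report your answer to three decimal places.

z(hit rate) = z(0.902) = 1.2930
z(FA) = z(H) − d' = 1.2930 − 1.19 = 0.1030
false-alarm rate = Φ(0.1030) = 0.5410

false-alarm rate = 0.541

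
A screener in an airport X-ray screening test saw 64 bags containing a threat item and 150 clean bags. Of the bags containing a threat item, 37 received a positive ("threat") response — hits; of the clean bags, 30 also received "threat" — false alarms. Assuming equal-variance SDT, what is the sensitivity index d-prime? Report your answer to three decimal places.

H = 37/64 = 0.5781
FA = 30/150 = 0.2000
z(H) = z(0.5781) = 0.1970
z(FA) = z(0.2000) = -0.8416
d' = z(H) − z(FA) = 0.1970 − (-0.8416) = 1.0386

d-prime = 1.039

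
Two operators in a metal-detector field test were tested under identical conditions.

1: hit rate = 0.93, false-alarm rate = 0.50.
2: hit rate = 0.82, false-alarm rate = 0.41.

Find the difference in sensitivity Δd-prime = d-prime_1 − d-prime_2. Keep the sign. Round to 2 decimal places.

1: z(0.93) = 1.476, z(0.50) = 0.000, d' = 1.476
2: z(0.82) = 0.915, z(0.41) = -0.228, d' = 1.143
Δd' = d'_1 − d'_2 = 1.476 − 1.143 = 0.333
1 has the higher sensitivity.

Δd-prime = 0.33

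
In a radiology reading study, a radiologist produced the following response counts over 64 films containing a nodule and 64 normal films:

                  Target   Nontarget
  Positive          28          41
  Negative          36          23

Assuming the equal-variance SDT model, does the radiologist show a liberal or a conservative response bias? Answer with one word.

z(H) = -0.157, z(FA) = 0.360
c = −½·(z(H) + z(FA)) = -0.1015
c < 0 → liberal criterion (biased toward responding “yes”).

liberal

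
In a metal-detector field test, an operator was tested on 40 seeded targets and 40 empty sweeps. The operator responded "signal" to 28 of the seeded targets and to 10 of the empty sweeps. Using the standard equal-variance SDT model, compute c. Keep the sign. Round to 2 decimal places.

c = 0.08

H = 28/40 = 0.7000
FA = 10/40 = 0.2500
z(H) = z(0.7000) = 0.524
z(FA) = z(0.2500) = -0.674
c = −½·[z(H) + z(FA)] = −0.5 × (0.524 + (-0.674)) = 0.075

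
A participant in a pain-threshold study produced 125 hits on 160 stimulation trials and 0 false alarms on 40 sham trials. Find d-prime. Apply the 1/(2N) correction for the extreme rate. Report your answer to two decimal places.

The false-alarm rate is 0/40 = 0, so apply the 1/(2N) correction: FA → 1/(2·40) = 0.01250.
z(H) = z(0.78125) = 0.776
z(FA) = z(0.01250) = -2.241
d' = 0.776 − (-2.241) = 3.017

d-prime = 3.02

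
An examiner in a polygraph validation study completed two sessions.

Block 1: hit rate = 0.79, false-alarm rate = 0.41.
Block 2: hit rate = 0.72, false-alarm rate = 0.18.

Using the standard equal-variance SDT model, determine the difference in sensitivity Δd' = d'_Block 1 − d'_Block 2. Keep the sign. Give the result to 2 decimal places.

Block 1: z(0.79) = 0.806, z(0.41) = -0.228, d' = 1.034
Block 2: z(0.72) = 0.583, z(0.18) = -0.915, d' = 1.498
Δd' = d'_Block 1 − d'_Block 2 = 1.034 − 1.498 = -0.464
Block 2 has the higher sensitivity.

Δd' = -0.46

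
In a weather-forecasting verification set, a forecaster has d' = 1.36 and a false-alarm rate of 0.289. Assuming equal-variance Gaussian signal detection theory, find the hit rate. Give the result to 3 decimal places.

z(false-alarm rate) = z(0.289) = -0.5563
z(H) = z(FA) + d' = -0.5563 + 1.36 = 0.8037
hit rate = Φ(0.8037) = 0.7892

hit rate = 0.789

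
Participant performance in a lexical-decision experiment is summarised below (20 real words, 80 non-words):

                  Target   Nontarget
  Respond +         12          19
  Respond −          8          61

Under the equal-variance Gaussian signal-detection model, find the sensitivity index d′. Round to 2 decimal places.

d′ = 0.97

H = 12/20 = 0.6000
FA = 19/80 = 0.2375
Φ⁻¹(H) = 0.2533
Φ⁻¹(FA) = -0.7144
d' = z(H) − z(FA) = 0.2533 − (-0.7144) = 0.9677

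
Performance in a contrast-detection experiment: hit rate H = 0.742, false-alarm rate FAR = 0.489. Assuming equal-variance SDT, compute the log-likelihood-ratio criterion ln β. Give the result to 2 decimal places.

ln β = -0.21

z(H) = z(0.742) = 0.650
z(FA) = z(0.489) = -0.028
ln β = −½·[z(H)² − z(FA)²] = −0.5 × (0.423 − 0.001) = -0.211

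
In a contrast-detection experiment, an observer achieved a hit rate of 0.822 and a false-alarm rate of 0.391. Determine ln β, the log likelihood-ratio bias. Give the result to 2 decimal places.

ln β = -0.39

z(H) = z(0.822) = 0.923
z(FA) = z(0.391) = -0.277
ln β = −½·[z(H)² − z(FA)²] = −0.5 × (0.852 − 0.077) = -0.3875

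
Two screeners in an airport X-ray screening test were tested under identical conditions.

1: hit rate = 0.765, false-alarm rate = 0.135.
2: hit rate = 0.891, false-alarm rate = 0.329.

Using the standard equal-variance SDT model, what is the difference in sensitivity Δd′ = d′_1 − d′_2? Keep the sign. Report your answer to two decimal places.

Δd′ = 0.15

1: z(0.765) = 0.722, z(0.135) = -1.103, d' = 1.825
2: z(0.891) = 1.232, z(0.329) = -0.443, d' = 1.675
Δd' = d'_1 − d'_2 = 1.825 − 1.675 = 0.150
1 has the higher sensitivity.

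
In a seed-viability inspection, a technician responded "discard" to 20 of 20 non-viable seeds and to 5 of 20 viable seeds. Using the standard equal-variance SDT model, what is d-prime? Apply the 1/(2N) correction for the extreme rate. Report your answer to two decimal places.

d-prime = 2.63

The hit rate is 20/20 = 1, so apply the 1/(2N) correction: H → 1 − 1/(2·20) = 0.97500.
z(H) = z(0.97500) = 1.960
z(FA) = z(0.25000) = -0.674
d' = 1.960 − (-0.674) = 2.634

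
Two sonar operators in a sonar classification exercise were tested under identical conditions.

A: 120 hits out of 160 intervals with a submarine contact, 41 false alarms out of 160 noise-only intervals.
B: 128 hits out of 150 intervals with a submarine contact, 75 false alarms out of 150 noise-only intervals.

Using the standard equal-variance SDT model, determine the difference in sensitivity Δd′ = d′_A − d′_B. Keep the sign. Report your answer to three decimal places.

Δd′ = 0.279

A: z(0.7500) = 0.6745, z(0.2562) = -0.6551, d' = 1.3296
B: z(0.8533) = 1.0507, z(0.5000) = 0.0000, d' = 1.0507
Δd' = d'_A − d'_B = 1.3296 − 1.0507 = 0.2789
A has the higher sensitivity.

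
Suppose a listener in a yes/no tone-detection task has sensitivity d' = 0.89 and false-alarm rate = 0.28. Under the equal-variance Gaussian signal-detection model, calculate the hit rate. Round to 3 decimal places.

z(false-alarm rate) = z(0.28) = -0.5828
z(H) = z(FA) + d' = -0.5828 + 0.89 = 0.3072
hit rate = Φ(0.3072) = 0.6207

hit rate = 0.621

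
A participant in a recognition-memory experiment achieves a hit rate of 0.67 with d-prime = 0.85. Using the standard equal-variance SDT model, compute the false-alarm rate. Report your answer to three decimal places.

false-alarm rate = 0.341

z(hit rate) = z(0.67) = 0.4399
z(FA) = z(H) − d' = 0.4399 − 0.85 = -0.4101
false-alarm rate = Φ(-0.4101) = 0.3409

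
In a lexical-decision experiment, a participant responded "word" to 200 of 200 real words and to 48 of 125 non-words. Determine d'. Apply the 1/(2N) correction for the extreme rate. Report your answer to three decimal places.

d' = 3.102

The hit rate is 200/200 = 1, so apply the 1/(2N) correction: H → 1 − 1/(2·200) = 0.99750.
z(H) = z(0.99750) = 2.8070
z(FA) = z(0.38400) = -0.2950
d' = 2.8070 − (-0.2950) = 3.1020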